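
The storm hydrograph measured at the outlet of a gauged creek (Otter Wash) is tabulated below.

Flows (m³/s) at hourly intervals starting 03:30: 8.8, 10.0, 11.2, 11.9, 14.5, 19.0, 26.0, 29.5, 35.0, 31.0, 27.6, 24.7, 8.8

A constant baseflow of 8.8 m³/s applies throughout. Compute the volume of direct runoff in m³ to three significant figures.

Direct-runoff ordinates (Q − Q_b): 0.0, 1.2, 2.4, 3.1, 5.7, 10.2, 17.2, 20.7, 26.2, 22.2, 18.8, 15.9, 0.0 m³/s.
ΣQ_DR = 143.6 m³/s.
With Δt = 1 h = 3600 s, V = ΣQ_DR · Δt = 143.6 × 3600 = 5.17 × 10^5 m³.

V ≈ 5.17 × 10^5 m³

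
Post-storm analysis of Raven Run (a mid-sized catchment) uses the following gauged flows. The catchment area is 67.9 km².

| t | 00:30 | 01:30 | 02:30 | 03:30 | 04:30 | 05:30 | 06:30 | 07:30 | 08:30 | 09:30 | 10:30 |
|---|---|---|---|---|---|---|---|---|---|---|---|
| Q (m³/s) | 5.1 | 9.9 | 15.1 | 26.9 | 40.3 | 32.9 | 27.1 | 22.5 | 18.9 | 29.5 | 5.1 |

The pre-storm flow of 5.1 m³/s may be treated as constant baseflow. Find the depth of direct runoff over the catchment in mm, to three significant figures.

Direct runoff: 0.0, 4.8, 10.0, 21.8, 35.2, 27.8, 22.0, 17.4, 13.8, 24.4, 0.0 m³/s; ΣQ_DR = 177.2 m³/s.
V = ΣQ_DR · Δt = 177.2 × 3600 s = 6.379 × 10^5 m³.
Over A = 67.9 km², depth = V / A = 9.39 mm.

d ≈ 9.39 mm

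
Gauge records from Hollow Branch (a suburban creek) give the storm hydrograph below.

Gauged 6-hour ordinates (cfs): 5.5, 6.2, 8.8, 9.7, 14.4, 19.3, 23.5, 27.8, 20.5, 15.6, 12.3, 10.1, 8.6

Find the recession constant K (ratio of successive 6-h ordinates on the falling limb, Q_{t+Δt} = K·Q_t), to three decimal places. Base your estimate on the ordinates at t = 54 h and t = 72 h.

Using the recession-limb readings at t = 54 h and t = 72 h: Q falls from 15.6 to 8.6 cfs over 3 intervals.
K = (Q₂/Q₁)^(1/3) = (8.6/15.6)^(1/3) = 0.820.

K ≈ 0.820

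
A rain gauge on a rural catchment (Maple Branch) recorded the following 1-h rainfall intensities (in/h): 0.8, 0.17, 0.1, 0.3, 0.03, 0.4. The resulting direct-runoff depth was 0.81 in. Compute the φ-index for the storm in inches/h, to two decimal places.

Only the 3 blocks with intensity above φ contribute runoff: 0.8, 0.3, 0.4 in/h.
Σ(I−φ)·Δt = d  ⇒  (0.8+0.3+0.4 − 3φ)·1 = 0.81
φ = (1.500 − 0.81/1) / 3 = 0.23 in/h.

φ ≈ 0.23 in/h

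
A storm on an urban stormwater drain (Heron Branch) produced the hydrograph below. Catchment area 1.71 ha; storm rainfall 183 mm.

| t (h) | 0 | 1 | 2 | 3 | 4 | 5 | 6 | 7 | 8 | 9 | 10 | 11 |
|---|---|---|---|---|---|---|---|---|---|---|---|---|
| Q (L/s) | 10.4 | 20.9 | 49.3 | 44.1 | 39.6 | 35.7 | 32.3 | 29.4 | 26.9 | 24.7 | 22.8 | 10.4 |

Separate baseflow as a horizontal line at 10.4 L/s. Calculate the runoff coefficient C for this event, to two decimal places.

C ≈ 0.26

ΣQ_DR = 221.7 L/s; V = ΣQ_DR·Δt = 7.981 × 10^5 L.
Runoff depth d = V / A = 46.67 mm.
C = d / P = 46.67 / 183 = 0.26.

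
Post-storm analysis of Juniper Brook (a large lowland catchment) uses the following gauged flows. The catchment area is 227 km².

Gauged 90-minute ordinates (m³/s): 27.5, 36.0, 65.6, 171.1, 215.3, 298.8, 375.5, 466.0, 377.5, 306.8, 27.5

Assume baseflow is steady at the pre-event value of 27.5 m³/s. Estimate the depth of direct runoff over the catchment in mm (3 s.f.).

Direct runoff: 0.0, 8.5, 38.1, 143.6, 187.8, 271.3, 348.0, 438.5, 350.0, 279.3, 0.0 m³/s; ΣQ_DR = 2065 m³/s.
V = ΣQ_DR · Δt = 2065 × 5400 s = 1.115 × 10^7 m³.
Over A = 227 km², depth = V / A = 49.1 mm.

d ≈ 49.1 mm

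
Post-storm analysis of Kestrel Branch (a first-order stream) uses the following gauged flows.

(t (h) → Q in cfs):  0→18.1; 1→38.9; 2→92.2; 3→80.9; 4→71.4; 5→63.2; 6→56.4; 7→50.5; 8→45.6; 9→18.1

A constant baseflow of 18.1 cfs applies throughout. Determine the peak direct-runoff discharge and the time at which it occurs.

Q_p = 74.1 cfs at t = 2 h

Subtracting baseflow gives direct-runoff ordinates: 0.0, 20.8, 74.1, 62.8, 53.3, 45.1, 38.3, 32.4, 27.5, 0.0 cfs.
The maximum is 74.1 cfs, occurring at the reading for t = 2 h.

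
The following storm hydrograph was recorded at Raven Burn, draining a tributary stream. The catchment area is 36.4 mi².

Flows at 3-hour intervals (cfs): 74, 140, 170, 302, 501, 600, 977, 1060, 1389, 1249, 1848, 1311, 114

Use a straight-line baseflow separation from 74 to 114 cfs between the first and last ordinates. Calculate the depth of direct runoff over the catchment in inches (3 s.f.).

Direct runoff: 0.00, 62.67, 89.33, 218.00, 413.67, 509.33, 883.00, 962.67, 1288.33, 1145.00, 1740.67, 1200.33, 0.00 cfs; ΣQ_DR = 8513 cfs.
V = ΣQ_DR · Δt = 8513 × 10800 s = 9.194 × 10^7 ft³.
Over A = 36.4 mi², depth = V / A = 1.09 in.

d ≈ 1.09 in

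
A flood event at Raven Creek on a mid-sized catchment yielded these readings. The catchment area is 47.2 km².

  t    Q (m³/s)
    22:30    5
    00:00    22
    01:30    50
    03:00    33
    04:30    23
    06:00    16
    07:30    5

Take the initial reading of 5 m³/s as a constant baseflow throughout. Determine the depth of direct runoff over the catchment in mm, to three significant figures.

Direct runoff: 0.0, 17.0, 45.0, 28.0, 18.0, 11.0, 0.0 m³/s; ΣQ_DR = 119.0 m³/s.
V = ΣQ_DR · Δt = 119.0 × 5400 s = 6.426 × 10^5 m³.
Over A = 47.2 km², depth = V / A = 13.6 mm.

d ≈ 13.6 mm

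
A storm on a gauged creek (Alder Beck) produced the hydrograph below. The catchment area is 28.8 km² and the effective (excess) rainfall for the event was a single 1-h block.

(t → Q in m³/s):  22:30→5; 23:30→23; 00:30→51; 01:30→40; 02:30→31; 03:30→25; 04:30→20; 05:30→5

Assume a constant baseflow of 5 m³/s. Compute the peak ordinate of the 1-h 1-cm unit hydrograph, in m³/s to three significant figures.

U_p ≈ 23.0 m³/s

Direct runoff: 0.0, 18.0, 46.0, 35.0, 26.0, 20.0, 15.0, 0.0 m³/s; ΣQ_DR = 160.0 m³/s, peak = 46.0 m³/s.
Runoff depth d = ΣQ_DR·Δt / A = 160.0 × 3600 / (28.8 km²) = 20.00 mm.
The 1-cm UH is the DRH scaled by (10 mm)/d, so U_p = 46.0 × 10/20.00 = 23.0 m³/s.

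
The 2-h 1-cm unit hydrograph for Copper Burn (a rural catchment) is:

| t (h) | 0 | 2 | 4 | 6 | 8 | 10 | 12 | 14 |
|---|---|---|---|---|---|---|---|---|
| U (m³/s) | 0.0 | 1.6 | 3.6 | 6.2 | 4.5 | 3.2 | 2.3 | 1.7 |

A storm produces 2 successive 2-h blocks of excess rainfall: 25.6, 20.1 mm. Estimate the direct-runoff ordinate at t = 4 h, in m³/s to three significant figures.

Q ≈ 12.4 m³/s

By discrete convolution, Q_j = Σ (P_i / 10 mm) · U_{j−i}.
At t = 4 h (j=2): Q = (25.6/10)·3.6 + (20.1/10)·1.6 = 12.4 m³/s.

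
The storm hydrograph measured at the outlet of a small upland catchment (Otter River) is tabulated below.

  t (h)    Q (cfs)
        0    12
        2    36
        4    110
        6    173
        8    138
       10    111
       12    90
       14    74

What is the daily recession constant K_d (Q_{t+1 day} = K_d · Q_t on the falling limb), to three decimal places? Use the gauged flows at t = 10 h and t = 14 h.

K_d ≈ 0.088

Between t = 10 h and t = 14 h the flow falls from 111 to 74 cfs over 2×2 h = 4 h.
Per-interval ratio K = (74/111)^(1/2) = 0.8165; K_d = K^(24/2) = 0.088.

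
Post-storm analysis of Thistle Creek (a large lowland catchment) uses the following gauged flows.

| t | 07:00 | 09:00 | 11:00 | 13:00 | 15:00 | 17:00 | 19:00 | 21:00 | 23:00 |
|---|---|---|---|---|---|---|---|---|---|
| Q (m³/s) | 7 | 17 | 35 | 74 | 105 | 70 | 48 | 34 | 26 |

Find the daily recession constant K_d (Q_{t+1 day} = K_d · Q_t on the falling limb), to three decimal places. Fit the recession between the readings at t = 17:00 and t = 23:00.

Between t = 17:00 and t = 23:00 the flow falls from 70 to 26 m³/s over 3×2 h = 6 h.
Per-interval ratio K = (26/70)^(1/3) = 0.7188; K_d = K^(24/2) = 0.019.

K_d ≈ 0.019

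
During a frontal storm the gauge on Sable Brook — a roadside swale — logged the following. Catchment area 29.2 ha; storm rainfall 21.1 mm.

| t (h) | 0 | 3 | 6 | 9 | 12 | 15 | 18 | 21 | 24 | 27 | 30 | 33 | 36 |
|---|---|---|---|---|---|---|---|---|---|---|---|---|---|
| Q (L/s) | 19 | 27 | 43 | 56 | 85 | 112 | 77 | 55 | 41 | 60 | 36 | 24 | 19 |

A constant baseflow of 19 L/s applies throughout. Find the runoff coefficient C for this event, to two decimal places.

C ≈ 0.71

ΣQ_DR = 407.0 L/s; V = ΣQ_DR·Δt = 4.396 × 10^6 L.
Runoff depth d = V / A = 15.05 mm.
C = d / P = 15.05 / 21.1 = 0.71.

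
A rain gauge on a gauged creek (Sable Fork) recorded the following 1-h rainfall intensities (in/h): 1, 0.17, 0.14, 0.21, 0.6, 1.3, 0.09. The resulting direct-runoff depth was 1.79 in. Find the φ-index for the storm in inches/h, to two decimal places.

φ ≈ 0.37 in/h

Only the 3 blocks with intensity above φ contribute runoff: 1, 0.6, 1.3 in/h.
Σ(I−φ)·Δt = d  ⇒  (1+0.6+1.3 − 3φ)·1 = 1.79
φ = (2.900 − 1.79/1) / 3 = 0.37 in/h.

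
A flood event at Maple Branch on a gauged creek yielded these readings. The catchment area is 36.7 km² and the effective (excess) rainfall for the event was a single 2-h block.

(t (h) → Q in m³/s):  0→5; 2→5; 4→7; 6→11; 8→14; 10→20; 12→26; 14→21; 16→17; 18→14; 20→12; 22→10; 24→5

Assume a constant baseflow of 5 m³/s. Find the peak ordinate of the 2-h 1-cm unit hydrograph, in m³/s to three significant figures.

Direct runoff: 0.0, 0.0, 2.0, 6.0, 9.0, 15.0, 21.0, 16.0, 12.0, 9.0, 7.0, 5.0, 0.0 m³/s; ΣQ_DR = 102.0 m³/s, peak = 21.0 m³/s.
Runoff depth d = ΣQ_DR·Δt / A = 102.0 × 7200 / (36.7 km²) = 20.01 mm.
The 1-cm UH is the DRH scaled by (10 mm)/d, so U_p = 21.0 × 10/20.01 = 10.5 m³/s.

U_p ≈ 10.5 m³/s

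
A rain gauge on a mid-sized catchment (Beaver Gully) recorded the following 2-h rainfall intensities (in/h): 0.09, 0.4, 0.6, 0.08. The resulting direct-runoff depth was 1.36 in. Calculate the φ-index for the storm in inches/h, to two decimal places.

Only the 2 blocks with intensity above φ contribute runoff: 0.4, 0.6 in/h.
Σ(I−φ)·Δt = d  ⇒  (0.4+0.6 − 2φ)·2 = 1.36
φ = (1.000 − 1.36/2) / 2 = 0.16 in/h.

φ ≈ 0.16 in/h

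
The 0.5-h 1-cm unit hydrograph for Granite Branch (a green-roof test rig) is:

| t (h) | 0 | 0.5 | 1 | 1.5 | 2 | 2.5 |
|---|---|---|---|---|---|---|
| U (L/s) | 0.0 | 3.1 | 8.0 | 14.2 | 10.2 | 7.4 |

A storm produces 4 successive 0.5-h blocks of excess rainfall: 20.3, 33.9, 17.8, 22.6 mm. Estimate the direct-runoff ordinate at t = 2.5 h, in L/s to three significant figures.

By discrete convolution, Q_j = Σ (P_i / 10 mm) · U_{j−i}.
At t = 2.5 h (j=5): Q = (20.3/10)·7.4 + (33.9/10)·10.2 + (17.8/10)·14.2 + (22.6/10)·8.0 = 93.0 L/s.

Q ≈ 93.0 L/s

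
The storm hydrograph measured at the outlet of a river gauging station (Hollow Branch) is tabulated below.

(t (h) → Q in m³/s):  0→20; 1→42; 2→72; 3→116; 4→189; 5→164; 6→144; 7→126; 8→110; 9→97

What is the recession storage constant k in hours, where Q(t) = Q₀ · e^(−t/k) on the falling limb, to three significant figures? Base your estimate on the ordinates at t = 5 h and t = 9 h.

On the falling limb, Q drops from 164 to 97 m³/s between t = 5 h and t = 9 h (Δt = 4 h).
k = −Δt / ln(Q₂/Q₁) = −4 / ln(97/164) = 7.62 h.

k ≈ 7.62 h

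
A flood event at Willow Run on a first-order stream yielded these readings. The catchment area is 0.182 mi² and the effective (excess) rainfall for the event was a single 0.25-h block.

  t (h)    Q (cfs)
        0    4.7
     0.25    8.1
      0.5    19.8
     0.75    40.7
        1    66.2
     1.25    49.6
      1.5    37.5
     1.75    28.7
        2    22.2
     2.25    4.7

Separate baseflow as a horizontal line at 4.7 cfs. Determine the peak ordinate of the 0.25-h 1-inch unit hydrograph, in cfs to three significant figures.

U_p ≈ 123 cfs

Direct runoff: 0.0, 3.4, 15.1, 36.0, 61.5, 44.9, 32.8, 24.0, 17.5, 0.0 cfs; ΣQ_DR = 235.2 cfs, peak = 61.5 cfs.
Runoff depth d = ΣQ_DR·Δt / A = 235.2 × 900 / (0.182 mi²) = 0.5006 in.
The 1-inch UH is the DRH scaled by (1 in)/d, so U_p = 61.5 × 1/0.5006 = 123 cfs.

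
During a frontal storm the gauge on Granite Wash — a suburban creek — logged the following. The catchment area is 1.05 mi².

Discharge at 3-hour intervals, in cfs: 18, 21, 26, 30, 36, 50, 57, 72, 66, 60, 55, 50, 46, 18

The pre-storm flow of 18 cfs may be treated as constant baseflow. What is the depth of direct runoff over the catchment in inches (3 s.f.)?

Direct runoff: 0.0, 3.0, 8.0, 12.0, 18.0, 32.0, 39.0, 54.0, 48.0, 42.0, 37.0, 32.0, 28.0, 0.0 cfs; ΣQ_DR = 353.0 cfs.
V = ΣQ_DR · Δt = 353.0 × 10800 s = 3.812 × 10^6 ft³.
Over A = 1.05 mi², depth = V / A = 1.56 in.

d ≈ 1.56 in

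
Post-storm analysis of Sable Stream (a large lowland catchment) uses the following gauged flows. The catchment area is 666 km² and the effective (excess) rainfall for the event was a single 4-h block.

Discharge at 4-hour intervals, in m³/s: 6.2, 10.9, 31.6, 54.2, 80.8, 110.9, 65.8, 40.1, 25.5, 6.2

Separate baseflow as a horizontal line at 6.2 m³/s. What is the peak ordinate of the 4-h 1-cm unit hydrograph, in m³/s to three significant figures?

U_p ≈ 131 m³/s

Direct runoff: 0.0, 4.7, 25.4, 48.0, 74.6, 104.7, 59.6, 33.9, 19.3, 0.0 m³/s; ΣQ_DR = 370.2 m³/s, peak = 104.7 m³/s.
Runoff depth d = ΣQ_DR·Δt / A = 370.2 × 14400 / (666 km²) = 8.004 mm.
The 1-cm UH is the DRH scaled by (10 mm)/d, so U_p = 104.7 × 10/8.004 = 131 m³/s.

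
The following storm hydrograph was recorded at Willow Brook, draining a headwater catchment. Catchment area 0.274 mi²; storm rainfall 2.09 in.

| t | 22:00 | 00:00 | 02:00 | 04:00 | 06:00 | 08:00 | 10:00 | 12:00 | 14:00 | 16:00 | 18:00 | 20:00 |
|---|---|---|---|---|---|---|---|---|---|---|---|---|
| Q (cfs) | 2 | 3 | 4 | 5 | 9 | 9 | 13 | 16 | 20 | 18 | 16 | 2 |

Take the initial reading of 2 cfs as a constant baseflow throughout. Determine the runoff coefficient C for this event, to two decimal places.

C ≈ 0.50

ΣQ_DR = 93.00 cfs; V = ΣQ_DR·Δt = 6.696 × 10^5 ft³.
Runoff depth d = V / A = 1.052 in.
C = d / P = 1.052 / 2.09 = 0.50.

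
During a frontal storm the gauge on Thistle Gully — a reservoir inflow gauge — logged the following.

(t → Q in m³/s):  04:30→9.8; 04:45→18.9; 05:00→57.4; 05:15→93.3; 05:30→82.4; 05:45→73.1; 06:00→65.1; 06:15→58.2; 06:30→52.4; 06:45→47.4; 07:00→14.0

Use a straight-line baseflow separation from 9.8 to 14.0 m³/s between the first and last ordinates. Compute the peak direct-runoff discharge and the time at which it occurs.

Subtracting baseflow gives direct-runoff ordinates: 0.00, 8.68, 46.76, 82.24, 70.92, 61.20, 52.78, 45.46, 39.24, 33.82, 0.00 m³/s.
The maximum is 82.24 m³/s, occurring at the reading for t = 05:15.

Q_p = 82.24 m³/s at t = 05:15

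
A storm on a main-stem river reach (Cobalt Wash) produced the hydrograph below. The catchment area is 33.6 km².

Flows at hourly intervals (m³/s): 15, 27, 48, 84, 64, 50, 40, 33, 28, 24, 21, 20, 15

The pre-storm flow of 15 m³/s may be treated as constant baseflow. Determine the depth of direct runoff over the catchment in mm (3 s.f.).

d ≈ 29.4 mm

Direct runoff: 0.0, 12.0, 33.0, 69.0, 49.0, 35.0, 25.0, 18.0, 13.0, 9.0, 6.0, 5.0, 0.0 m³/s; ΣQ_DR = 274.0 m³/s.
V = ΣQ_DR · Δt = 274.0 × 3600 s = 9.864 × 10^5 m³.
Over A = 33.6 km², depth = V / A = 29.4 mm.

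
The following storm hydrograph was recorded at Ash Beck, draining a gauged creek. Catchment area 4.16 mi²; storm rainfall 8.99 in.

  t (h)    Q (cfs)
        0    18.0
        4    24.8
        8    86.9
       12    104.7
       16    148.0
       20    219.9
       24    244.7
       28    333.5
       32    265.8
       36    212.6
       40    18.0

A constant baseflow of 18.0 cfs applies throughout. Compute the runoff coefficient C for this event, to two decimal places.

C ≈ 0.25

ΣQ_DR = 1479 cfs; V = ΣQ_DR·Δt = 2.130 × 10^7 ft³.
Runoff depth d = V / A = 2.204 in.
C = d / P = 2.204 / 8.99 = 0.25.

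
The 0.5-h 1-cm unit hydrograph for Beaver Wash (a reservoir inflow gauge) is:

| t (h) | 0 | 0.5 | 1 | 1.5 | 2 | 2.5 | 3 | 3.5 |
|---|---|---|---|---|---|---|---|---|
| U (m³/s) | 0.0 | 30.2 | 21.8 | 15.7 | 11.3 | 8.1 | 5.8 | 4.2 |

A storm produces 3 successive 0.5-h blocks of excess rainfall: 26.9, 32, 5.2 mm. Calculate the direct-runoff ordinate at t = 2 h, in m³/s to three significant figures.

By discrete convolution, Q_j = Σ (P_i / 10 mm) · U_{j−i}.
At t = 2 h (j=4): Q = (26.9/10)·11.3 + (32/10)·15.7 + (5.2/10)·21.8 = 92.0 m³/s.

Q ≈ 92.0 m³/s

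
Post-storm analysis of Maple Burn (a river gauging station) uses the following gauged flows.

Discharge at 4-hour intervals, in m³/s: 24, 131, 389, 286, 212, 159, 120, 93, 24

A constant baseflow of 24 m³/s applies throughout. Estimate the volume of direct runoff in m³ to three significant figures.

Direct-runoff ordinates (Q − Q_b): 0.0, 107.0, 365.0, 262.0, 188.0, 135.0, 96.0, 69.0, 0.0 m³/s.
ΣQ_DR = 1222 m³/s.
With Δt = 4 h = 14400 s, V = ΣQ_DR · Δt = 1222 × 14400 = 1.76 × 10^7 m³.

V ≈ 1.76 × 10^7 m³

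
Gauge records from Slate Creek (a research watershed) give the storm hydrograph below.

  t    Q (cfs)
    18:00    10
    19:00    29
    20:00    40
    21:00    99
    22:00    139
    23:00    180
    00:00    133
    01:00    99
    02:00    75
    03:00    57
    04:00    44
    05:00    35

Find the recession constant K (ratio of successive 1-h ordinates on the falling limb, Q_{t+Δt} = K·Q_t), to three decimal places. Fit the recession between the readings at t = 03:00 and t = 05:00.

Using the recession-limb readings at t = 03:00 and t = 05:00: Q falls from 57 to 35 cfs over 2 intervals.
K = (Q₂/Q₁)^(1/2) = (35/57)^(1/2) = 0.784.

K ≈ 0.784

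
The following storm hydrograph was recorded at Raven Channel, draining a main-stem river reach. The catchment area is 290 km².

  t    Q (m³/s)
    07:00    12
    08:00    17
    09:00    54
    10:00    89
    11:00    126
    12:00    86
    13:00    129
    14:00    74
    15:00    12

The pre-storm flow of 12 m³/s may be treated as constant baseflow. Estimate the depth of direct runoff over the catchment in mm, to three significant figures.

d ≈ 6.10 mm

Direct runoff: 0.0, 5.0, 42.0, 77.0, 114.0, 74.0, 117.0, 62.0, 0.0 m³/s; ΣQ_DR = 491.0 m³/s.
V = ΣQ_DR · Δt = 491.0 × 3600 s = 1.768 × 10^6 m³.
Over A = 290 km², depth = V / A = 6.10 mm.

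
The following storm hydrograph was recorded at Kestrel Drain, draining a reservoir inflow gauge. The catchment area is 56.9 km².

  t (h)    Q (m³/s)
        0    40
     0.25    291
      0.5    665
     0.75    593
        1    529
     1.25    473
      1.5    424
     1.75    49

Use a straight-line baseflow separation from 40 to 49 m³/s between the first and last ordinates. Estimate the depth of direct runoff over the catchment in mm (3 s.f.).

Direct runoff: 0.00, 249.71, 622.43, 549.14, 483.86, 426.57, 376.29, 0.00 m³/s; ΣQ_DR = 2708 m³/s.
V = ΣQ_DR · Δt = 2708 × 900 s = 2.437 × 10^6 m³.
Over A = 56.9 km², depth = V / A = 42.8 mm.

d ≈ 42.8 mm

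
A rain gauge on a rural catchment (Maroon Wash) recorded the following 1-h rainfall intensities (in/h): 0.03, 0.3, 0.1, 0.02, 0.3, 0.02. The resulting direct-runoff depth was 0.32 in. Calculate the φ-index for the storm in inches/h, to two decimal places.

Only the 2 blocks with intensity above φ contribute runoff: 0.3, 0.3 in/h.
Σ(I−φ)·Δt = d  ⇒  (0.3+0.3 − 2φ)·1 = 0.32
φ = (0.6000 − 0.32/1) / 2 = 0.14 in/h.

φ ≈ 0.14 in/h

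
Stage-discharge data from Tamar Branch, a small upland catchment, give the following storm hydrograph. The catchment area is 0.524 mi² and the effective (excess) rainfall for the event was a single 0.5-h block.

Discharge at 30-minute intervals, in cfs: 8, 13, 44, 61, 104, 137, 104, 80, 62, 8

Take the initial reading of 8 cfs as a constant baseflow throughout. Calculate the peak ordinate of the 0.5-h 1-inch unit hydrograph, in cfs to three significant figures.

U_p ≈ 161 cfs

Direct runoff: 0.0, 5.0, 36.0, 53.0, 96.0, 129.0, 96.0, 72.0, 54.0, 0.0 cfs; ΣQ_DR = 541.0 cfs, peak = 129.0 cfs.
Runoff depth d = ΣQ_DR·Δt / A = 541.0 × 1800 / (0.524 mi²) = 0.7999 in.
The 1-inch UH is the DRH scaled by (1 in)/d, so U_p = 129.0 × 1/0.7999 = 161 cfs.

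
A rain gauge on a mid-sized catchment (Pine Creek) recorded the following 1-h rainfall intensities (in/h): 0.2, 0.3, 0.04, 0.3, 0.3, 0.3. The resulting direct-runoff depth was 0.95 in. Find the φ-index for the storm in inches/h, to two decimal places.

φ ≈ 0.09 in/h

Only the 5 blocks with intensity above φ contribute runoff: 0.2, 0.3, 0.3, 0.3, 0.3 in/h.
Σ(I−φ)·Δt = d  ⇒  (0.2+0.3+0.3+0.3+0.3 − 5φ)·1 = 0.95
φ = (1.400 − 0.95/1) / 5 = 0.09 in/h.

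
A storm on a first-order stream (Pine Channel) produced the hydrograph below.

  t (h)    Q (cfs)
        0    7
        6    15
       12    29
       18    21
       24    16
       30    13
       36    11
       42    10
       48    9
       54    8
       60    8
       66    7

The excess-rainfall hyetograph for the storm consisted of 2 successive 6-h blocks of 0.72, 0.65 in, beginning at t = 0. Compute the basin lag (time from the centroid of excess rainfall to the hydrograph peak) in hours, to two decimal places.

t_L ≈ 6.15 h

Centroid of excess rainfall: t_c = Σ P_i·t̄_i / ΣP_i = 5.8467 h (block centres at 3, 9 h).
Hydrograph peak occurs at t = 12 h, so basin lag t_L = 12 − 5.8467 = 6.15 h.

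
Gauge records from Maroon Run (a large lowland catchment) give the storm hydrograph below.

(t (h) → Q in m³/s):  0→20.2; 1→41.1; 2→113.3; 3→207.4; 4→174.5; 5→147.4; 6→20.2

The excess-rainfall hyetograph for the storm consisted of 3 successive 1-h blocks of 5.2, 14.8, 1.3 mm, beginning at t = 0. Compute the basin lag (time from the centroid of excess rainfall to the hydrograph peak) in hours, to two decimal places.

Centroid of excess rainfall: t_c = Σ P_i·t̄_i / ΣP_i = 1.3169 h (block centres at 0.5, 1.5, 2.5 h).
Hydrograph peak occurs at t = 3 h, so basin lag t_L = 3 − 1.3169 = 1.68 h.

t_L ≈ 1.68 h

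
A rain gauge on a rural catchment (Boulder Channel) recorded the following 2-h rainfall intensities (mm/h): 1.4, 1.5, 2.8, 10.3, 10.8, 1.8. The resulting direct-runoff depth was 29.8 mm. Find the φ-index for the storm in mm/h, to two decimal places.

Only the 2 blocks with intensity above φ contribute runoff: 10.3, 10.8 mm/h.
Σ(I−φ)·Δt = d  ⇒  (10.3+10.8 − 2φ)·2 = 29.8
φ = (21.10 − 29.8/2) / 2 = 3.10 mm/h.

φ ≈ 3.10 mm/h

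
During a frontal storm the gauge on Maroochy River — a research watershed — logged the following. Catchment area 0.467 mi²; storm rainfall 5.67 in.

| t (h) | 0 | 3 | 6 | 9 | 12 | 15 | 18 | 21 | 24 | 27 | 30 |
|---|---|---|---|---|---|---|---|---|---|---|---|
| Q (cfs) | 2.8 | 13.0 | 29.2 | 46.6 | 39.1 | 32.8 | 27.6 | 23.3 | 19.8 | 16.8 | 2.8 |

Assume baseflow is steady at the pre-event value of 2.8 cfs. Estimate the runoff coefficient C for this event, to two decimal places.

C ≈ 0.39

ΣQ_DR = 223.0 cfs; V = ΣQ_DR·Δt = 2.408 × 10^6 ft³.
Runoff depth d = V / A = 2.220 in.
C = d / P = 2.220 / 5.67 = 0.39.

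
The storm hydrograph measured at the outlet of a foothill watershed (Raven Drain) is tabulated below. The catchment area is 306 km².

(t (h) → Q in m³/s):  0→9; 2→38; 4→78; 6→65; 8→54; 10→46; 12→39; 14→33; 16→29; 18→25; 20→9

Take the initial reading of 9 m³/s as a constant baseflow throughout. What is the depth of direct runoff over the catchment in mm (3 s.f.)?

Direct runoff: 0.0, 29.0, 69.0, 56.0, 45.0, 37.0, 30.0, 24.0, 20.0, 16.0, 0.0 m³/s; ΣQ_DR = 326.0 m³/s.
V = ΣQ_DR · Δt = 326.0 × 7200 s = 2.347 × 10^6 m³.
Over A = 306 km², depth = V / A = 7.67 mm.

d ≈ 7.67 mm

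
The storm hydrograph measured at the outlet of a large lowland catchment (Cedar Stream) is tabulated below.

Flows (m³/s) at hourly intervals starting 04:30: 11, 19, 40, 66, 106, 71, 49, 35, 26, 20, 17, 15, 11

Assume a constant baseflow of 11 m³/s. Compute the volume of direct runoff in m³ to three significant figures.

V ≈ 1.23 × 10^6 m³

Direct-runoff ordinates (Q − Q_b): 0.0, 8.0, 29.0, 55.0, 95.0, 60.0, 38.0, 24.0, 15.0, 9.0, 6.0, 4.0, 0.0 m³/s.
ΣQ_DR = 343.0 m³/s.
With Δt = 1 h = 3600 s, V = ΣQ_DR · Δt = 343.0 × 3600 = 1.23 × 10^6 m³.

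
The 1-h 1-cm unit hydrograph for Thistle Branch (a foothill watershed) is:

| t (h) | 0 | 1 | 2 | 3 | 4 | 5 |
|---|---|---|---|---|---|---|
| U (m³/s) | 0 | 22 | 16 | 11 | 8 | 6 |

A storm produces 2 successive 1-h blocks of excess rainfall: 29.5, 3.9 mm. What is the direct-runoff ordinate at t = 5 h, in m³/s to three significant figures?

Q ≈ 20.8 m³/s

By discrete convolution, Q_j = Σ (P_i / 10 mm) · U_{j−i}.
At t = 5 h (j=5): Q = (29.5/10)·6 + (3.9/10)·8 = 20.8 m³/s.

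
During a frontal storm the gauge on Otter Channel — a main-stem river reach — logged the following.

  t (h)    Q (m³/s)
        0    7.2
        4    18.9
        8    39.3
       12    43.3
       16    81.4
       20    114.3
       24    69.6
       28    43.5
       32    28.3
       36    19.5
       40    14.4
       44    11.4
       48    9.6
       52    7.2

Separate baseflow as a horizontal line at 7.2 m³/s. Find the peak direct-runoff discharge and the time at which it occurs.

Q_p = 107.1 m³/s at t = 20 h

Subtracting baseflow gives direct-runoff ordinates: 0.0, 11.7, 32.1, 36.1, 74.2, 107.1, 62.4, 36.3, 21.1, 12.3, 7.2, 4.2, 2.4, 0.0 m³/s.
The maximum is 107.1 m³/s, occurring at the reading for t = 20 h.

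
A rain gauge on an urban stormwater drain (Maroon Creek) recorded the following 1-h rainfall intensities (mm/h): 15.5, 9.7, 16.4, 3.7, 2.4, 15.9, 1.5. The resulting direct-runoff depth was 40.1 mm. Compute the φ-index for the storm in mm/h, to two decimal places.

Only the 4 blocks with intensity above φ contribute runoff: 15.5, 9.7, 16.4, 15.9 mm/h.
Σ(I−φ)·Δt = d  ⇒  (15.5+9.7+16.4+15.9 − 4φ)·1 = 40.1
φ = (57.50 − 40.1/1) / 4 = 4.35 mm/h.

φ ≈ 4.35 mm/h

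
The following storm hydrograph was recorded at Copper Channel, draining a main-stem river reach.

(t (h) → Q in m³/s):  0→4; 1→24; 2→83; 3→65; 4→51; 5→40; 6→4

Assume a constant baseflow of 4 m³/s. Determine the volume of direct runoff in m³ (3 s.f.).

V ≈ 8.75 × 10^5 m³

Direct-runoff ordinates (Q − Q_b): 0.0, 20.0, 79.0, 61.0, 47.0, 36.0, 0.0 m³/s.
ΣQ_DR = 243.0 m³/s.
With Δt = 1 h = 3600 s, V = ΣQ_DR · Δt = 243.0 × 3600 = 8.75 × 10^5 m³.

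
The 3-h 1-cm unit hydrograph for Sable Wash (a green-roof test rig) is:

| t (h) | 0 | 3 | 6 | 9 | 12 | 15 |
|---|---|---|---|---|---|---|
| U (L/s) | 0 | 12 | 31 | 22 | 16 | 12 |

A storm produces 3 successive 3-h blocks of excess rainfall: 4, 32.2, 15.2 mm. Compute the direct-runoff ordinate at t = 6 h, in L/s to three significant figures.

By discrete convolution, Q_j = Σ (P_i / 10 mm) · U_{j−i}.
At t = 6 h (j=2): Q = (4/10)·31 + (32.2/10)·12 + (15.2/10)·0 = 51.0 L/s.

Q ≈ 51.0 L/s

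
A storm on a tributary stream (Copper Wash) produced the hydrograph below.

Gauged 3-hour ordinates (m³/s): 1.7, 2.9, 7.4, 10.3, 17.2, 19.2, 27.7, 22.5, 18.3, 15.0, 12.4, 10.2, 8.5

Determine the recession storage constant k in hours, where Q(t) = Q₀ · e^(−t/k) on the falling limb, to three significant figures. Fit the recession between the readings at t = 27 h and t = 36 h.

k ≈ 15.8 h

On the falling limb, Q drops from 15.0 to 8.5 m³/s between t = 27 h and t = 36 h (Δt = 9 h).
k = −Δt / ln(Q₂/Q₁) = −9 / ln(8.5/15.0) = 15.8 h.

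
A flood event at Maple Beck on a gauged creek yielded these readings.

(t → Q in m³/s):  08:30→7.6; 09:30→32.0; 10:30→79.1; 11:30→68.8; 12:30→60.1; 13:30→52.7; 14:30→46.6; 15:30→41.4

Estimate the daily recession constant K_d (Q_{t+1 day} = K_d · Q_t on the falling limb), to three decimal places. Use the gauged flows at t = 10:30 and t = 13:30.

Between t = 10:30 and t = 13:30 the flow falls from 79.1 to 52.7 m³/s over 3×1 h = 3 h.
Per-interval ratio K = (52.7/79.1)^(1/3) = 0.8734; K_d = K^(24/1) = 0.039.

K_d ≈ 0.039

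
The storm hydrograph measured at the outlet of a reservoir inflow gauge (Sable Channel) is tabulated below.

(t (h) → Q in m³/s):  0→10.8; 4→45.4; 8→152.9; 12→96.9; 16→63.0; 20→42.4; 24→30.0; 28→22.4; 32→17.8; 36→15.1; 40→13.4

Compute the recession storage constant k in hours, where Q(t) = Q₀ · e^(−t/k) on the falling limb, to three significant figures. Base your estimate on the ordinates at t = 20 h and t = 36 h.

On the falling limb, Q drops from 42.4 to 15.1 m³/s between t = 20 h and t = 36 h (Δt = 16 h).
k = −Δt / ln(Q₂/Q₁) = −16 / ln(15.1/42.4) = 15.5 h.

k ≈ 15.5 h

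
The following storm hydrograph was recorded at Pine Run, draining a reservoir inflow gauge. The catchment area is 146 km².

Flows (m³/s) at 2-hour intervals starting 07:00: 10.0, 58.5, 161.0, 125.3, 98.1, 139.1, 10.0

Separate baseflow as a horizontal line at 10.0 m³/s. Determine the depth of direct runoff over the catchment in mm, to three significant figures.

Direct runoff: 0.0, 48.5, 151.0, 115.3, 88.1, 129.1, 0.0 m³/s; ΣQ_DR = 532.0 m³/s.
V = ΣQ_DR · Δt = 532.0 × 7200 s = 3.830 × 10^6 m³.
Over A = 146 km², depth = V / A = 26.2 mm.

d ≈ 26.2 mm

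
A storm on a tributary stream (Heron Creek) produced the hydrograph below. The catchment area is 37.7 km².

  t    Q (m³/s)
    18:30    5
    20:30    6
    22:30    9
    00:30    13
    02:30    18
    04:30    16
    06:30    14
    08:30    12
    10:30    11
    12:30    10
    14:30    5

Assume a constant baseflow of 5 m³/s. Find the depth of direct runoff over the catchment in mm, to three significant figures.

d ≈ 12.2 mm

Direct runoff: 0.0, 1.0, 4.0, 8.0, 13.0, 11.0, 9.0, 7.0, 6.0, 5.0, 0.0 m³/s; ΣQ_DR = 64.00 m³/s.
V = ΣQ_DR · Δt = 64.00 × 7200 s = 4.608 × 10^5 m³.
Over A = 37.7 km², depth = V / A = 12.2 mm.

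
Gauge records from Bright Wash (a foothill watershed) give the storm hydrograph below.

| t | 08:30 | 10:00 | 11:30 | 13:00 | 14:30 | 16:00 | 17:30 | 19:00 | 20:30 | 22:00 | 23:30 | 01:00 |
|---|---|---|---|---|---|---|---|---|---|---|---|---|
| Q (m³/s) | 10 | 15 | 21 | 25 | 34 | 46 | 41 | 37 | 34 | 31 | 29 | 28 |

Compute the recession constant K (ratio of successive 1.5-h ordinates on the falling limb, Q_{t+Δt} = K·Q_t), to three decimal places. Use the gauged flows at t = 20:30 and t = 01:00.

K ≈ 0.937

Using the recession-limb readings at t = 20:30 and t = 01:00: Q falls from 34 to 28 m³/s over 3 intervals.
K = (Q₂/Q₁)^(1/3) = (28/34)^(1/3) = 0.937.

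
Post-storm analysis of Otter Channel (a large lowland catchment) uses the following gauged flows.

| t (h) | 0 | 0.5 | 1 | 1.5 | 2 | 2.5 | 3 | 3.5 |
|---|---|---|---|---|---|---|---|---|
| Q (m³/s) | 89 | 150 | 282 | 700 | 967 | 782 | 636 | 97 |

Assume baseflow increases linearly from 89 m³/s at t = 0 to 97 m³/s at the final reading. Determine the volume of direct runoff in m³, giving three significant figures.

V ≈ 5.33 × 10^6 m³

Direct-runoff ordinates (Q − Q_b): 0.00, 59.86, 190.71, 607.57, 873.43, 687.29, 540.14, 0.00 m³/s.
ΣQ_DR = 2959 m³/s.
With Δt = 0.5 h = 1800 s, V = ΣQ_DR · Δt = 2959 × 1800 = 5.33 × 10^6 m³.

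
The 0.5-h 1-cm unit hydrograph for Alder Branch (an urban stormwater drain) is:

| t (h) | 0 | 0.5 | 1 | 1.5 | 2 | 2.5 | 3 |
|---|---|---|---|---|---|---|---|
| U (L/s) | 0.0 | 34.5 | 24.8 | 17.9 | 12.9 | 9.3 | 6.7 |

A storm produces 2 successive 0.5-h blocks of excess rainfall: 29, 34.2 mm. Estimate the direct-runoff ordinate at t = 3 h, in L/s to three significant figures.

Q ≈ 51.2 L/s

By discrete convolution, Q_j = Σ (P_i / 10 mm) · U_{j−i}.
At t = 3 h (j=6): Q = (29/10)·6.7 + (34.2/10)·9.3 = 51.2 L/s.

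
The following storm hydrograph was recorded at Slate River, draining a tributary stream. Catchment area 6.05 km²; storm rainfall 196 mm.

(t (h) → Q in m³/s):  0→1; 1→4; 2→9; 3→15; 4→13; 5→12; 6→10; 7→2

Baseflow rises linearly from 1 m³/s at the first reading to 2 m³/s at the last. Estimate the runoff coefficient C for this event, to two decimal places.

C ≈ 0.16

ΣQ_DR = 54.00 m³/s; V = ΣQ_DR·Δt = 1.944 × 10^5 m³.
Runoff depth d = V / A = 32.13 mm.
C = d / P = 32.13 / 196 = 0.16.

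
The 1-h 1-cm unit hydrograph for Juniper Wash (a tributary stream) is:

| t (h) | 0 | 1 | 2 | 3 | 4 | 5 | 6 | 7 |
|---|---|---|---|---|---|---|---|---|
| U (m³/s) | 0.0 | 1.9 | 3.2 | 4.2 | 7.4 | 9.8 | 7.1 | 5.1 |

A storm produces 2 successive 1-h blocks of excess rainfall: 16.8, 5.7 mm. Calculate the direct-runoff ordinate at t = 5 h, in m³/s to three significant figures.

By discrete convolution, Q_j = Σ (P_i / 10 mm) · U_{j−i}.
At t = 5 h (j=5): Q = (16.8/10)·9.8 + (5.7/10)·7.4 = 20.7 m³/s.

Q ≈ 20.7 m³/s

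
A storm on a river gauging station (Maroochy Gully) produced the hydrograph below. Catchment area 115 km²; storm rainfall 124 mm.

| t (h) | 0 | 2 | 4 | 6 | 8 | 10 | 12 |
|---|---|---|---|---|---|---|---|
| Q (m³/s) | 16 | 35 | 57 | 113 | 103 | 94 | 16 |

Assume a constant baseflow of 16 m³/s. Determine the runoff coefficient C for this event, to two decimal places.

ΣQ_DR = 322.0 m³/s; V = ΣQ_DR·Δt = 2.318 × 10^6 m³.
Runoff depth d = V / A = 20.16 mm.
C = d / P = 20.16 / 124 = 0.16.

C ≈ 0.16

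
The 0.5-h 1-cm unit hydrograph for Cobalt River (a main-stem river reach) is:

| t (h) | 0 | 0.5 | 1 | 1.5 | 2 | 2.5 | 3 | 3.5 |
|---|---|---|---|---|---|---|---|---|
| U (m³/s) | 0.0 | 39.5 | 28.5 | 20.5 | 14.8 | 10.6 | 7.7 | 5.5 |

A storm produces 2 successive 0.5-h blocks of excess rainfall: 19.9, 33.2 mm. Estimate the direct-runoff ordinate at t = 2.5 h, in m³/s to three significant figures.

By discrete convolution, Q_j = Σ (P_i / 10 mm) · U_{j−i}.
At t = 2.5 h (j=5): Q = (19.9/10)·10.6 + (33.2/10)·14.8 = 70.2 m³/s.

Q ≈ 70.2 m³/s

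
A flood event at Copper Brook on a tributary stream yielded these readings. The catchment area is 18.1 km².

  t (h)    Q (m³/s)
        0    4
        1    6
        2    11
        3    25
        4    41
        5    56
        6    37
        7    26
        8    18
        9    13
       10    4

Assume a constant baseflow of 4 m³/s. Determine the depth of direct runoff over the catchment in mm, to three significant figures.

d ≈ 39.2 mm

Direct runoff: 0.0, 2.0, 7.0, 21.0, 37.0, 52.0, 33.0, 22.0, 14.0, 9.0, 0.0 m³/s; ΣQ_DR = 197.0 m³/s.
V = ΣQ_DR · Δt = 197.0 × 3600 s = 7.092 × 10^5 m³.
Over A = 18.1 km², depth = V / A = 39.2 mm.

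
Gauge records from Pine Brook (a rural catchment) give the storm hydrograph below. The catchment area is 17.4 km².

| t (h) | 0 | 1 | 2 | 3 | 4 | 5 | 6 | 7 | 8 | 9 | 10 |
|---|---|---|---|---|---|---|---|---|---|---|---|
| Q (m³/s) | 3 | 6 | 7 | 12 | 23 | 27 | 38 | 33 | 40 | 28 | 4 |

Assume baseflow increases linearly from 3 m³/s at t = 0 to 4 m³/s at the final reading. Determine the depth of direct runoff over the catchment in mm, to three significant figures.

d ≈ 37.8 mm

Direct runoff: 0.00, 2.90, 3.80, 8.70, 19.60, 23.50, 34.40, 29.30, 36.20, 24.10, 0.00 m³/s; ΣQ_DR = 182.5 m³/s.
V = ΣQ_DR · Δt = 182.5 × 3600 s = 6.570 × 10^5 m³.
Over A = 17.4 km², depth = V / A = 37.8 mm.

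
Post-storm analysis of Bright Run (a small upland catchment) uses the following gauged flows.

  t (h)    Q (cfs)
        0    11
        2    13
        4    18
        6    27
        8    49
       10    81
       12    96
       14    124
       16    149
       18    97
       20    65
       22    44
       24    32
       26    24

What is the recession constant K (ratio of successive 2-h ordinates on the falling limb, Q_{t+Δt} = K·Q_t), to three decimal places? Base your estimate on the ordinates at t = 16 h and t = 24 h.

Using the recession-limb readings at t = 16 h and t = 24 h: Q falls from 149 to 32 cfs over 4 intervals.
K = (Q₂/Q₁)^(1/4) = (32/149)^(1/4) = 0.681.

K ≈ 0.681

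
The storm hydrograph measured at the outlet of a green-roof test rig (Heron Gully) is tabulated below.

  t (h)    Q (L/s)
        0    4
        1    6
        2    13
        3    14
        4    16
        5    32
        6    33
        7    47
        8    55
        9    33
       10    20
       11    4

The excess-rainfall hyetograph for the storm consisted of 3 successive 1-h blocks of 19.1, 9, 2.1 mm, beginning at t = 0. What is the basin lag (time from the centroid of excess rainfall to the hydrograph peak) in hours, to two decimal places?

Centroid of excess rainfall: t_c = Σ P_i·t̄_i / ΣP_i = 0.9371 h (block centres at 0.5, 1.5, 2.5 h).
Hydrograph peak occurs at t = 8 h, so basin lag t_L = 8 − 0.9371 = 7.06 h.

t_L ≈ 7.06 h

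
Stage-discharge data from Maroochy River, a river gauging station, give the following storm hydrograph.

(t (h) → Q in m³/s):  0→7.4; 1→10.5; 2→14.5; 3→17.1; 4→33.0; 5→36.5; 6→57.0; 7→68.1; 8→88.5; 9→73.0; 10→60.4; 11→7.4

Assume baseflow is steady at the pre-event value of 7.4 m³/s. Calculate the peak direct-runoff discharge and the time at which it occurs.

Q_p = 81.1 m³/s at t = 8 h

Subtracting baseflow gives direct-runoff ordinates: 0.0, 3.1, 7.1, 9.7, 25.6, 29.1, 49.6, 60.7, 81.1, 65.6, 53.0, 0.0 m³/s.
The maximum is 81.1 m³/s, occurring at the reading for t = 8 h.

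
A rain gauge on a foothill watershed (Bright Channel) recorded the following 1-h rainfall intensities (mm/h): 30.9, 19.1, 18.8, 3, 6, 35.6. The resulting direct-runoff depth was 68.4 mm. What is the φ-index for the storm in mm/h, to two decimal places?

Only the 4 blocks with intensity above φ contribute runoff: 30.9, 19.1, 18.8, 35.6 mm/h.
Σ(I−φ)·Δt = d  ⇒  (30.9+19.1+18.8+35.6 − 4φ)·1 = 68.4
φ = (104.4 − 68.4/1) / 4 = 9.00 mm/h.

φ ≈ 9.00 mm/h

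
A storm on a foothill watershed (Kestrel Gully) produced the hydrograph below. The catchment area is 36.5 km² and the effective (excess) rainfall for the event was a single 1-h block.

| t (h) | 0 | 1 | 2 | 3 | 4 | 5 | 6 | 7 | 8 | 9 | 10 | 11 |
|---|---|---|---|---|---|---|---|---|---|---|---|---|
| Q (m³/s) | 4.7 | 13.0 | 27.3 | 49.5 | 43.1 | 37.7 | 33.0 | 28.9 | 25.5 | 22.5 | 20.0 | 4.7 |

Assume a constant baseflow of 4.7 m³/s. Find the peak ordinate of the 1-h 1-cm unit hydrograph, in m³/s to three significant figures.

Direct runoff: 0.0, 8.3, 22.6, 44.8, 38.4, 33.0, 28.3, 24.2, 20.8, 17.8, 15.3, 0.0 m³/s; ΣQ_DR = 253.5 m³/s, peak = 44.8 m³/s.
Runoff depth d = ΣQ_DR·Δt / A = 253.5 × 3600 / (36.5 km²) = 25.00 mm.
The 1-cm UH is the DRH scaled by (10 mm)/d, so U_p = 44.8 × 10/25.00 = 17.9 m³/s.

U_p ≈ 17.9 m³/s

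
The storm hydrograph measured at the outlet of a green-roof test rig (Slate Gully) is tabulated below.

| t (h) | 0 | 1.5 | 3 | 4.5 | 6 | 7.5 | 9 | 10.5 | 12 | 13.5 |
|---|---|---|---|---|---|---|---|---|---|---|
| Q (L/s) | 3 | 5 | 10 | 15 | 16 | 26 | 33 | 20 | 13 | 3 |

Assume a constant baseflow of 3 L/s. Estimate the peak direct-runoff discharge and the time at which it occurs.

Q_p = 30.0 L/s at t = 9 h

Subtracting baseflow gives direct-runoff ordinates: 0.0, 2.0, 7.0, 12.0, 13.0, 23.0, 30.0, 17.0, 10.0, 0.0 L/s.
The maximum is 30.0 L/s, occurring at the reading for t = 9 h.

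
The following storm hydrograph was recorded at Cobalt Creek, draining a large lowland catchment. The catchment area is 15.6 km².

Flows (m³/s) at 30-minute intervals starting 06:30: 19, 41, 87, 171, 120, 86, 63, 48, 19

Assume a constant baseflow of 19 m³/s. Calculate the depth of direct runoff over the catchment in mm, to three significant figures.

Direct runoff: 0.0, 22.0, 68.0, 152.0, 101.0, 67.0, 44.0, 29.0, 0.0 m³/s; ΣQ_DR = 483.0 m³/s.
V = ΣQ_DR · Δt = 483.0 × 1800 s = 8.694 × 10^5 m³.
Over A = 15.6 km², depth = V / A = 55.7 mm.

d ≈ 55.7 mm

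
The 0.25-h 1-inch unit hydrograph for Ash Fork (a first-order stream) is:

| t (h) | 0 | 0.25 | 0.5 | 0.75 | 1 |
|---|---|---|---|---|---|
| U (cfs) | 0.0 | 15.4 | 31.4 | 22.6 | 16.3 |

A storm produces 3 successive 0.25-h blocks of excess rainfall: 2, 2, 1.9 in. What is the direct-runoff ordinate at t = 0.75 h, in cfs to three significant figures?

By discrete convolution, Q_j = Σ (P_i / 1 in) · U_{j−i}.
At t = 0.75 h (j=3): Q = (2/1)·22.6 + (2/1)·31.4 + (1.9/1)·15.4 = 137 cfs.

Q ≈ 137 cfs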